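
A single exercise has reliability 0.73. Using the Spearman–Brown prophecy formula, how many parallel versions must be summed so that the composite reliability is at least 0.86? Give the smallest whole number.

k ≥ ρ*(1−ρ₁)/(ρ₁(1−ρ*)) = 0.86·0.27 / (0.73·0.14) = 2.272.
Smallest integer k = 3.

3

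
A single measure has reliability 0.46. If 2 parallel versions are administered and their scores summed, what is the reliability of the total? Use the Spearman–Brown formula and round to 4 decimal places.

0.6301

ρ_k = kρ / (1 + (k−1)ρ) = 2·0.46 / (1 + 1·0.46) = 0.920 / 1.460 = 0.6301.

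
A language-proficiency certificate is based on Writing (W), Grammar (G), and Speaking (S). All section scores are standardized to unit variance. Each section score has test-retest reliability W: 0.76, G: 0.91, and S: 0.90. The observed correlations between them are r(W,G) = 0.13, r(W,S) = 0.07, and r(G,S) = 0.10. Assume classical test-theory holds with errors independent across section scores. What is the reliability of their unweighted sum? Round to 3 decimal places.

Var(W+G+S) = 3 + 2·[0.13 + 0.07 + 0.10] = 3 + 0.6 = 3.6.
Under uncorrelated errors the observed covariances equal the true-score covariances, so only the own-variance terms attenuate.
True-score variance = [0.76 + 0.91 + 0.90] + 0.6 = 2.57 + 0.6 = 3.17.
Reliability = 3.17 / 3.6 = 0.881.

0.881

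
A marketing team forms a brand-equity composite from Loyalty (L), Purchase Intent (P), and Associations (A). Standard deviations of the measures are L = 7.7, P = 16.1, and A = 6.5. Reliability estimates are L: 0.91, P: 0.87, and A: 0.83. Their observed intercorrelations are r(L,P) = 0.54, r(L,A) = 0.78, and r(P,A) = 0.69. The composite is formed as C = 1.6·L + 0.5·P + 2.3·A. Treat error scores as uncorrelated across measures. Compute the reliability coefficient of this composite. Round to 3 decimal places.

0.940

Var(C) = 1.6²·7.7² + 0.5²·16.1² + 2.3²·6.5² + 2·[0.8·7.7·16.1·0.54 + 3.68·7.7·6.5·0.78 + 1.15·16.1·6.5·0.69] = 440.087 + 560.517 = 1000.6.
Under uncorrelated errors the observed covariances equal the true-score covariances, so only the own-variance terms attenuate.
True-score variance = [1.6²·7.7²·0.91 + 0.5²·16.1²·0.87 + 2.3²·6.5²·0.83] + 560.517 = 380.007 + 560.517 = 940.524.
Reliability = 940.524 / 1000.6 = 0.940.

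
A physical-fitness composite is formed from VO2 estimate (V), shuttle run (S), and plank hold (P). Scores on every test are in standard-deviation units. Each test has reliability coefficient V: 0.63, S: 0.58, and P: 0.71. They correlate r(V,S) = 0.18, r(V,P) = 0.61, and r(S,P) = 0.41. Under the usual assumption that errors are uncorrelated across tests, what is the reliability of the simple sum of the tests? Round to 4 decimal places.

Var(V+S+P) = 3 + 2·[0.18 + 0.61 + 0.41] = 3 + 2.4 = 5.4.
Under uncorrelated errors the observed covariances equal the true-score covariances, so only the own-variance terms attenuate.
True-score variance = [0.63 + 0.58 + 0.71] + 2.4 = 1.92 + 2.4 = 4.32.
Reliability = 4.32 / 5.4 = 0.8000.

0.8000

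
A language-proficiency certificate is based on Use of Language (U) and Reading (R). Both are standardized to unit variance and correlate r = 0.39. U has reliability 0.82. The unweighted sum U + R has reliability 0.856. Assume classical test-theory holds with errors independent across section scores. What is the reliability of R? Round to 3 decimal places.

Var(U+R) = 2 + 2·0.39 = 2.780.
True-score variance = ρ_U + ρ_R + 2·0.39, so 0.856 = (0.82 + ρ_R + 0.78) / 2.780.
ρ_R = 0.856·2.780 − 0.82 − 0.78 = 0.780.

0.780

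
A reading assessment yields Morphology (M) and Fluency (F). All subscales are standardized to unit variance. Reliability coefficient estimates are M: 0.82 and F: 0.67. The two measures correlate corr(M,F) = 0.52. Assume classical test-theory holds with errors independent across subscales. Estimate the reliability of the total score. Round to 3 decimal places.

Var(M+F) = 2 + 2·[0.52] = 2 + 1.04 = 3.04.
With uncorrelated errors the cross-covariances are all true-score covariance, so they carry over unchanged; only the diagonal terms shrink to ρᵢσᵢ².
True-score variance = [0.82 + 0.67] + 1.04 = 1.49 + 1.04 = 2.53.
Reliability = 2.53 / 3.04 = 0.832.

0.832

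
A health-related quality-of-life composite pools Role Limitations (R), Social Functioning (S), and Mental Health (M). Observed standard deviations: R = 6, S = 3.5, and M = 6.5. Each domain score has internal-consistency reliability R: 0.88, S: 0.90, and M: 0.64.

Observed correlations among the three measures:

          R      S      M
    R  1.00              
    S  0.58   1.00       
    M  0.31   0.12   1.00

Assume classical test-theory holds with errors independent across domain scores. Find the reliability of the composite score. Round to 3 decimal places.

Var(R+S+M) = 6² + 3.5² + 6.5² + 2·[6·3.5·0.58 + 6·6.5·0.31 + 3.5·6.5·0.12] = 90.5 + 54 = 144.5.
Because errors are independent across components, Cov(Tᵢ,Tⱼ) = Cov(Xᵢ,Xⱼ); the off-diagonal part of the true-score variance is the same as above.
True-score variance = [6²·0.88 + 3.5²·0.90 + 6.5²·0.64] + 54 = 69.745 + 54 = 123.745.
Reliability = 123.745 / 144.5 = 0.856.

0.856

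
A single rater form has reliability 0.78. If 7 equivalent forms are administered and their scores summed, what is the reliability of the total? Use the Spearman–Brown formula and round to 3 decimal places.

0.961

ρ_k = kρ / (1 + (k−1)ρ) = 7·0.78 / (1 + 6·0.78) = 5.460 / 5.680 = 0.961.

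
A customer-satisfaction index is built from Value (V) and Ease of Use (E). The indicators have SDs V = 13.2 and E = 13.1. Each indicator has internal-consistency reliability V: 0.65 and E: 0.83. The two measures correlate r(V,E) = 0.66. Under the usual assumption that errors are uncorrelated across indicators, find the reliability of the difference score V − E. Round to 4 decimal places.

Var(V−E) = 13.2² + 13.1² − 2·13.2·13.1·0.66 = 345.85 − 228.254 = 117.596.
Because errors are independent across components, Cov(Tᵢ,Tⱼ) = Cov(Xᵢ,Xⱼ); the off-diagonal part of the true-score variance is the same as above.
True-score variance = [13.2²·0.65 + 13.1²·0.83] − 228.254 = 255.692 − 228.254 = 27.4379.
Reliability = 27.4379 / 117.596 = 0.2333.

0.2333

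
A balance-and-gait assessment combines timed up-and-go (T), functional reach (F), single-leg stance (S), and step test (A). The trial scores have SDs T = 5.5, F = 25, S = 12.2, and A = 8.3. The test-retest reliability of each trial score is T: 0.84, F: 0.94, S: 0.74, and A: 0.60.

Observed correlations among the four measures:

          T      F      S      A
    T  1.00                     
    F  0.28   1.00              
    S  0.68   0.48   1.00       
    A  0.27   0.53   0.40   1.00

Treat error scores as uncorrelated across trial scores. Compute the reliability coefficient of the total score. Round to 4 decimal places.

0.9346

Var(T+F+S+A) = 5.5² + 25² + 12.2² + 8.3² + 2·[5.5·25·0.28 + 5.5·12.2·0.68 + 5.5·8.3·0.27 + 25·12.2·0.48 + 25·8.3·0.53 + 12.2·8.3·0.40] = 872.98 + 786.665 = 1659.65.
Under uncorrelated errors the observed covariances equal the true-score covariances, so only the own-variance terms attenuate.
True-score variance = [5.5²·0.84 + 25²·0.94 + 12.2²·0.74 + 8.3²·0.60] + 786.665 = 764.386 + 786.665 = 1551.05.
Reliability = 1551.05 / 1659.65 = 0.9346.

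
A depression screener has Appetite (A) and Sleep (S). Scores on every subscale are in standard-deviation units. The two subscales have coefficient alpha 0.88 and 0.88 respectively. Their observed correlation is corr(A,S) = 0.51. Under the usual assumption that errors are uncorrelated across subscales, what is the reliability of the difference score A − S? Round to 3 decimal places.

Var(A−S) = 1 + 1 − 2·0.51 = 2 − 1.02 = 0.98.
Because errors are independent across components, Cov(Tᵢ,Tⱼ) = Cov(Xᵢ,Xⱼ); the off-diagonal part of the true-score variance is the same as above.
True-score variance = [0.88 + 0.88] − 1.02 = 1.76 − 1.02 = 0.74.
Reliability = 0.74 / 0.98 = 0.755.

0.755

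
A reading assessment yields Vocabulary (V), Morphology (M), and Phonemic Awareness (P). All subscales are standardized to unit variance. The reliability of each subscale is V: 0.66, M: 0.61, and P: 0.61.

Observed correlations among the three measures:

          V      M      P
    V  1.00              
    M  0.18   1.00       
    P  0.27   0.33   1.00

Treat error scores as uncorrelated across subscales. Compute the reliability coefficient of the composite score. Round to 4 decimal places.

0.7544

Var(V+M+P) = 3 + 2·[0.18 + 0.27 + 0.33] = 3 + 1.56 = 4.56.
With uncorrelated errors the cross-covariances are all true-score covariance, so they carry over unchanged; only the diagonal terms shrink to ρᵢσᵢ².
True-score variance = [0.66 + 0.61 + 0.61] + 1.56 = 1.88 + 1.56 = 3.44.
Reliability = 3.44 / 4.56 = 0.7544.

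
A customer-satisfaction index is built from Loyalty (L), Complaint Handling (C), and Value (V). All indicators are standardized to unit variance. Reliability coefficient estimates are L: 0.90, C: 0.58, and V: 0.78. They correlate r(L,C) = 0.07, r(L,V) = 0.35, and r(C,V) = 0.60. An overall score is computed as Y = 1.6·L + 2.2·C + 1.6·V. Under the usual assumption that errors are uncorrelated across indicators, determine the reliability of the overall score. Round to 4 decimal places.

0.8268

Var(Y) = 1.6² + 2.2² + 1.6² + 2·[3.52·0.07 + 2.56·0.35 + 3.52·0.60] = 9.96 + 6.5088 = 16.4688.
With uncorrelated errors the cross-covariances are all true-score covariance, so they carry over unchanged; only the diagonal terms shrink to ρᵢσᵢ².
True-score variance = [1.6²·0.90 + 2.2²·0.58 + 1.6²·0.78] + 6.5088 = 7.108 + 6.5088 = 13.6168.
Reliability = 13.6168 / 16.4688 = 0.8268.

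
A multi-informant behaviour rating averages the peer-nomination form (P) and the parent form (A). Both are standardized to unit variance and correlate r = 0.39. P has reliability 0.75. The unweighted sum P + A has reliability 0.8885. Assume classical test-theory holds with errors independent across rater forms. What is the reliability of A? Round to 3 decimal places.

0.940

Var(P+A) = 2 + 2·0.39 = 2.780.
True-score variance = ρ_P + ρ_A + 2·0.39, so 0.8885 = (0.75 + ρ_A + 0.78) / 2.780.
ρ_A = 0.8885·2.780 − 0.75 − 0.78 = 0.940.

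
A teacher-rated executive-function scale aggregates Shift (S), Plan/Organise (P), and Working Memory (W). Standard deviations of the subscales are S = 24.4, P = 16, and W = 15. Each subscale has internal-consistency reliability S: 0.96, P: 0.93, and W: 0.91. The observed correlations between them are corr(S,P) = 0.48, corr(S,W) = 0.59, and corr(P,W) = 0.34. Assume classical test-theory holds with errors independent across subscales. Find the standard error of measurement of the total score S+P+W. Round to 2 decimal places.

Var(total) = 1076.36 + 969.864 = 2046.22.
True-score variance = 1014.38 + 969.864 = 1984.24, so reliability = 0.9697.
Error variance = 2046.22 − 1984.24 = 61.9844; SEM = √61.9844 = 7.87.

7.87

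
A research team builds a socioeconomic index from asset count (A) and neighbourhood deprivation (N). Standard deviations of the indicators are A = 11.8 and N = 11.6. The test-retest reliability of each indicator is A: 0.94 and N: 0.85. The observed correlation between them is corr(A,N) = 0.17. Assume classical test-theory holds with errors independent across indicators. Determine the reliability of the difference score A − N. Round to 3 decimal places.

Var(A−N) = 11.8² + 11.6² − 2·11.8·11.6·0.17 = 273.8 − 46.5392 = 227.261.
Under uncorrelated errors the observed covariances equal the true-score covariances, so only the own-variance terms attenuate.
True-score variance = [11.8²·0.94 + 11.6²·0.85] − 46.5392 = 245.262 − 46.5392 = 198.722.
Reliability = 198.722 / 227.261 = 0.874.

0.874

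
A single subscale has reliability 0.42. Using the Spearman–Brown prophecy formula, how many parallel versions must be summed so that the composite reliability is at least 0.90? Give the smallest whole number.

k ≥ ρ*(1−ρ₁)/(ρ₁(1−ρ*)) = 0.90·0.58 / (0.42·0.10) = 12.429.
Smallest integer k = 13.

13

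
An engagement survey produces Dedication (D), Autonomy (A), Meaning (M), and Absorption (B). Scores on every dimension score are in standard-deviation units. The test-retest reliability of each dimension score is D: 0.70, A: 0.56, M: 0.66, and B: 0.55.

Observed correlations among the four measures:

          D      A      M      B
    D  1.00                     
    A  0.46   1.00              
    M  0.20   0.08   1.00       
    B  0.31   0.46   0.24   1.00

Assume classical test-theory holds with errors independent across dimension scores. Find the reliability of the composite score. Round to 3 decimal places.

0.796

Var(D+A+M+B) = 4 + 2·[0.46 + 0.20 + 0.31 + 0.08 + 0.46 + 0.24] = 4 + 3.5 = 7.5.
Because errors are independent across components, Cov(Tᵢ,Tⱼ) = Cov(Xᵢ,Xⱼ); the off-diagonal part of the true-score variance is the same as above.
True-score variance = [0.70 + 0.56 + 0.66 + 0.55] + 3.5 = 2.47 + 3.5 = 5.97.
Reliability = 5.97 / 7.5 = 0.796.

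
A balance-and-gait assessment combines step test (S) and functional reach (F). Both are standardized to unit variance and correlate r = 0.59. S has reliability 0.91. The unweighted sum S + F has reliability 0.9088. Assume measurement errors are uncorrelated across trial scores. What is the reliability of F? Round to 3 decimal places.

Var(S+F) = 2 + 2·0.59 = 3.180.
True-score variance = ρ_S + ρ_F + 2·0.59, so 0.9088 = (0.91 + ρ_F + 1.18) / 3.180.
ρ_F = 0.9088·3.180 − 0.91 − 1.18 = 0.800.

0.800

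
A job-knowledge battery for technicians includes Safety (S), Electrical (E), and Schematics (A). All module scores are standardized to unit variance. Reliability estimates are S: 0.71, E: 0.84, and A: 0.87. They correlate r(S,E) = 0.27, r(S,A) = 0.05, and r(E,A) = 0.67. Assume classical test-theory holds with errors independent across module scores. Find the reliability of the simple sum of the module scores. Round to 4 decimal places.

0.8835

Var(S+E+A) = 3 + 2·[0.27 + 0.05 + 0.67] = 3 + 1.98 = 4.98.
Because errors are independent across components, Cov(Tᵢ,Tⱼ) = Cov(Xᵢ,Xⱼ); the off-diagonal part of the true-score variance is the same as above.
True-score variance = [0.71 + 0.84 + 0.87] + 1.98 = 2.42 + 1.98 = 4.4.
Reliability = 4.4 / 4.98 = 0.8835.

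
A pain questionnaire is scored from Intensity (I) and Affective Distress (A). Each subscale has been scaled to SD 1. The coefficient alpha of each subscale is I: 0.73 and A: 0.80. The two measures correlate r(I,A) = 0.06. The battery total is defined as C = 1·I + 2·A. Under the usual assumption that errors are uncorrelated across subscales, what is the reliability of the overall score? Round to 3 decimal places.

0.796

Var(C) = 1 + 2² + 2·[2·0.06] = 5 + 0.24 = 5.24.
Because errors are independent across components, Cov(Tᵢ,Tⱼ) = Cov(Xᵢ,Xⱼ); the off-diagonal part of the true-score variance is the same as above.
True-score variance = [0.73 + 2²·0.80] + 0.24 = 3.93 + 0.24 = 4.17.
Reliability = 4.17 / 5.24 = 0.796.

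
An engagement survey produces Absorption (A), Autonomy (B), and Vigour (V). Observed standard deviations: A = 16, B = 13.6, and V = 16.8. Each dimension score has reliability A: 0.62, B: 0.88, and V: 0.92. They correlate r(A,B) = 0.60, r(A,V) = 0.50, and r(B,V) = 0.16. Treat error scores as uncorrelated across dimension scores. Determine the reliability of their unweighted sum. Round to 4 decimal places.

Var(A+B+V) = 16² + 13.6² + 16.8² + 2·[16·13.6·0.60 + 16·16.8·0.50 + 13.6·16.8·0.16] = 723.2 + 603.034 = 1326.23.
Under uncorrelated errors the observed covariances equal the true-score covariances, so only the own-variance terms attenuate.
True-score variance = [16²·0.62 + 13.6²·0.88 + 16.8²·0.92] + 603.034 = 581.146 + 603.034 = 1184.18.
Reliability = 1184.18 / 1326.23 = 0.8929.

0.8929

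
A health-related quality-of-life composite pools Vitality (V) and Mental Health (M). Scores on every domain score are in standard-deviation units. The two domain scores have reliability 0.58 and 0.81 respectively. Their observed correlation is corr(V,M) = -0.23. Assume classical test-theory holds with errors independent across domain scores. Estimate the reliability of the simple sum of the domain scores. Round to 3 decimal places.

0.604

Var(V+M) = 2 + 2·[(-0.23)] = 2 − 0.46 = 1.54.
Because errors are independent across components, Cov(Tᵢ,Tⱼ) = Cov(Xᵢ,Xⱼ); the off-diagonal part of the true-score variance is the same as above.
True-score variance = [0.58 + 0.81] − 0.46 = 1.39 − 0.46 = 0.93.
Reliability = 0.93 / 1.54 = 0.604.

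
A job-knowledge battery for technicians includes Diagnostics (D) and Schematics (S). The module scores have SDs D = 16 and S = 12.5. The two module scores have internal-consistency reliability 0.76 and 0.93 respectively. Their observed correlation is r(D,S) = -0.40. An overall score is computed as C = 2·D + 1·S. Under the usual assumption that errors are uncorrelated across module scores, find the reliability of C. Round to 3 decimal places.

Var(C) = 2²·16² + 12.5² + 2·[2·16·12.5·(-0.40)] = 1180.25 − 320 = 860.25.
With uncorrelated errors the cross-covariances are all true-score covariance, so they carry over unchanged; only the diagonal terms shrink to ρᵢσᵢ².
True-score variance = [2²·16²·0.76 + 12.5²·0.93] − 320 = 923.553 − 320 = 603.553.
Reliability = 603.553 / 860.25 = 0.702.

0.702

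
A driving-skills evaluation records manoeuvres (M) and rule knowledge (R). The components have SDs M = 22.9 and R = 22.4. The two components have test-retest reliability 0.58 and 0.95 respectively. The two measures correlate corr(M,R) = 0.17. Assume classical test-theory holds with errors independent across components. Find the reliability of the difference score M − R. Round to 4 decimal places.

0.7120

Var(M−R) = 22.9² + 22.4² − 2·22.9·22.4·0.17 = 1026.17 − 174.406 = 851.764.
Under uncorrelated errors the observed covariances equal the true-score covariances, so only the own-variance terms attenuate.
True-score variance = [22.9²·0.58 + 22.4²·0.95] − 174.406 = 780.83 − 174.406 = 606.423.
Reliability = 606.423 / 851.764 = 0.7120.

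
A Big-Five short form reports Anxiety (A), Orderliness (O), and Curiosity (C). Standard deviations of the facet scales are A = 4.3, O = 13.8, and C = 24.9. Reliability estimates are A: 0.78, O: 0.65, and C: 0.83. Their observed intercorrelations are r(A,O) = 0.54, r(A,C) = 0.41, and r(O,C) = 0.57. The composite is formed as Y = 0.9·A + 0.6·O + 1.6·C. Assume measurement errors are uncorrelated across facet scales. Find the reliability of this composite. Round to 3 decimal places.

Var(Y) = 0.9²·4.3² + 0.6²·13.8² + 1.6²·24.9² + 2·[0.54·4.3·13.8·0.54 + 1.44·4.3·24.9·0.41 + 0.96·13.8·24.9·0.57] = 1670.76 + 537.093 = 2207.85.
With uncorrelated errors the cross-covariances are all true-score covariance, so they carry over unchanged; only the diagonal terms shrink to ρᵢσᵢ².
True-score variance = [0.9²·4.3²·0.78 + 0.6²·13.8²·0.65 + 1.6²·24.9²·0.83] + 537.093 = 1373.64 + 537.093 = 1910.74.
Reliability = 1910.74 / 2207.85 = 0.865.

0.865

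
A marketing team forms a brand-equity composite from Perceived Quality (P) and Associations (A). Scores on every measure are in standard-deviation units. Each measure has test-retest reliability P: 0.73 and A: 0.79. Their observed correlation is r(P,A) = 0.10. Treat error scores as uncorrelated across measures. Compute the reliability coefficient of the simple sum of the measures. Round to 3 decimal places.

Var(P+A) = 2 + 2·[0.10] = 2 + 0.2 = 2.2.
With uncorrelated errors the cross-covariances are all true-score covariance, so they carry over unchanged; only the diagonal terms shrink to ρᵢσᵢ².
True-score variance = [0.73 + 0.79] + 0.2 = 1.52 + 0.2 = 1.72.
Reliability = 1.72 / 2.2 = 0.782.

0.782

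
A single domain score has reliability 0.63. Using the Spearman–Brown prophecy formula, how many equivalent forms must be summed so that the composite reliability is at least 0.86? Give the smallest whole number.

4

k ≥ ρ*(1−ρ₁)/(ρ₁(1−ρ*)) = 0.86·0.37 / (0.63·0.14) = 3.608.
Smallest integer k = 4.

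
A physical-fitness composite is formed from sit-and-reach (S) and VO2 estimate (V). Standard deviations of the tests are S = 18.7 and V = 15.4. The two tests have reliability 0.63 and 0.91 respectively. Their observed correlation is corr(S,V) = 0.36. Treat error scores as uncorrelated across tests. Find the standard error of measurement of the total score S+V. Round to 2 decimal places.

Var(total) = 586.85 + 207.346 = 794.196.
True-score variance = 436.12 + 207.346 = 643.466, so reliability = 0.8102.
Error variance = 794.196 − 643.466 = 150.73; SEM = √150.73 = 12.28.

12.28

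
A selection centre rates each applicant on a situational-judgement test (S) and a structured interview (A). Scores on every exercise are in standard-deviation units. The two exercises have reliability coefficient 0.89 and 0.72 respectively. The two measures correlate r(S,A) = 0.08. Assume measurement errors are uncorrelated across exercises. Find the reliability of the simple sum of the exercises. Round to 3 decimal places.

Var(S+A) = 2 + 2·[0.08] = 2 + 0.16 = 2.16.
Under uncorrelated errors the observed covariances equal the true-score covariances, so only the own-variance terms attenuate.
True-score variance = [0.89 + 0.72] + 0.16 = 1.61 + 0.16 = 1.77.
Reliability = 1.77 / 2.16 = 0.819.

0.819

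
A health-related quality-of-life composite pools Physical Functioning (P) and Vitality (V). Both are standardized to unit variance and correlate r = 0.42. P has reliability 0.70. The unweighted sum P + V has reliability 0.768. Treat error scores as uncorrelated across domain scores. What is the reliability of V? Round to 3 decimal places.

Var(P+V) = 2 + 2·0.42 = 2.840.
True-score variance = ρ_P + ρ_V + 2·0.42, so 0.768 = (0.70 + ρ_V + 0.84) / 2.840.
ρ_V = 0.768·2.840 − 0.70 − 0.84 = 0.641.

0.641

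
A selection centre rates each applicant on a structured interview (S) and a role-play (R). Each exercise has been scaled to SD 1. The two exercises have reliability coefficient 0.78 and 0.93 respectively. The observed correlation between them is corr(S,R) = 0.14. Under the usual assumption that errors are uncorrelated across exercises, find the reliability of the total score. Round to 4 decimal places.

Var(S+R) = 2 + 2·[0.14] = 2 + 0.28 = 2.28.
With uncorrelated errors the cross-covariances are all true-score covariance, so they carry over unchanged; only the diagonal terms shrink to ρᵢσᵢ².
True-score variance = [0.78 + 0.93] + 0.28 = 1.71 + 0.28 = 1.99.
Reliability = 1.99 / 2.28 = 0.8728.

0.8728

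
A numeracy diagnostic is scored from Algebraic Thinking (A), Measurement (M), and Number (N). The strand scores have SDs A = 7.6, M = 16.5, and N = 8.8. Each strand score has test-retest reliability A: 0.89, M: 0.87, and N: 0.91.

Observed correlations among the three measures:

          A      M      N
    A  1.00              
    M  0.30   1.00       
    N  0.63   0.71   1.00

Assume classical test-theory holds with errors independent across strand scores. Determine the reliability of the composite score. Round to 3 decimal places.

Var(A+M+N) = 7.6² + 16.5² + 8.8² + 2·[7.6·16.5·0.30 + 7.6·8.8·0.63 + 16.5·8.8·0.71] = 407.45 + 365.693 = 773.143.
With uncorrelated errors the cross-covariances are all true-score covariance, so they carry over unchanged; only the diagonal terms shrink to ρᵢσᵢ².
True-score variance = [7.6²·0.89 + 16.5²·0.87 + 8.8²·0.91] + 365.693 = 358.734 + 365.693 = 724.427.
Reliability = 724.427 / 773.143 = 0.937.

0.937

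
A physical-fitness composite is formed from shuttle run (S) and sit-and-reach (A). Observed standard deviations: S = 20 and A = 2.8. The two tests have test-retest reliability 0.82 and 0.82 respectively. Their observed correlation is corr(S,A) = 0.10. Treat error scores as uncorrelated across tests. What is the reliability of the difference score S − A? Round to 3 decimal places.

0.815

Var(S−A) = 20² + 2.8² − 2·20·2.8·0.10 = 407.84 − 11.2 = 396.64.
Because errors are independent across components, Cov(Tᵢ,Tⱼ) = Cov(Xᵢ,Xⱼ); the off-diagonal part of the true-score variance is the same as above.
True-score variance = [20²·0.82 + 2.8²·0.82] − 11.2 = 334.429 − 11.2 = 323.229.
Reliability = 323.229 / 396.64 = 0.815.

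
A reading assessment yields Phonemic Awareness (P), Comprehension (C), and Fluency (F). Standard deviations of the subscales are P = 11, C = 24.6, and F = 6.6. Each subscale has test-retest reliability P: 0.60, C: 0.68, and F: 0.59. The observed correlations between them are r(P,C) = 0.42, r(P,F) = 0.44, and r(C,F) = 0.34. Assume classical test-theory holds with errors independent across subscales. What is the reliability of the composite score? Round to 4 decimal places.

0.7781

Var(P+C+F) = 11² + 24.6² + 6.6² + 2·[11·24.6·0.42 + 11·6.6·0.44 + 24.6·6.6·0.34] = 769.72 + 401.597 = 1171.32.
Under uncorrelated errors the observed covariances equal the true-score covariances, so only the own-variance terms attenuate.
True-score variance = [11²·0.60 + 24.6²·0.68 + 6.6²·0.59] + 401.597 = 509.809 + 401.597 = 911.406.
Reliability = 911.406 / 1171.32 = 0.7781.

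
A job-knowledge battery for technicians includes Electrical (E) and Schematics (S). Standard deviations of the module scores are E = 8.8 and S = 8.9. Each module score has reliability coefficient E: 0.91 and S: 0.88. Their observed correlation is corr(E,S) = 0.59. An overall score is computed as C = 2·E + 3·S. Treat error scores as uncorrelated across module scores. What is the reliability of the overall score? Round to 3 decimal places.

Var(C) = 2²·8.8² + 3²·8.9² + 2·[6·8.8·8.9·0.59] = 1022.65 + 554.506 = 1577.16.
With uncorrelated errors the cross-covariances are all true-score covariance, so they carry over unchanged; only the diagonal terms shrink to ρᵢσᵢ².
True-score variance = [2²·8.8²·0.91 + 3²·8.9²·0.88] + 554.506 = 909.225 + 554.506 = 1463.73.
Reliability = 1463.73 / 1577.16 = 0.928.

0.928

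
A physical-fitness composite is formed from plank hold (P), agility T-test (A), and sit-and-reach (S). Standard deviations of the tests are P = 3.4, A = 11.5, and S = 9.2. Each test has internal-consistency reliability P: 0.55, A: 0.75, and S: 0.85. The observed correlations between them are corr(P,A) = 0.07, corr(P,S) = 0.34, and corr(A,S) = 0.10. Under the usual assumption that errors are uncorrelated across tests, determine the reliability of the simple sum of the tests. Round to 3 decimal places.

Var(P+A+S) = 3.4² + 11.5² + 9.2² + 2·[3.4·11.5·0.07 + 3.4·9.2·0.34 + 11.5·9.2·0.10] = 228.45 + 47.9044 = 276.354.
Under uncorrelated errors the observed covariances equal the true-score covariances, so only the own-variance terms attenuate.
True-score variance = [3.4²·0.55 + 11.5²·0.75 + 9.2²·0.85] + 47.9044 = 177.489 + 47.9044 = 225.394.
Reliability = 225.394 / 276.354 = 0.816.

0.816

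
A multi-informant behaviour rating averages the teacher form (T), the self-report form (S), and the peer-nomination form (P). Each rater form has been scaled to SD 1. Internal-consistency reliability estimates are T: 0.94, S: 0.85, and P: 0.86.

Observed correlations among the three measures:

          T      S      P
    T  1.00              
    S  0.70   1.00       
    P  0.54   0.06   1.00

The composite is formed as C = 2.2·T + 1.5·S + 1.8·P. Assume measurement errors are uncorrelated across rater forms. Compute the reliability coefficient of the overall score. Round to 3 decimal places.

Var(C) = 2.2² + 1.5² + 1.8² + 2·[3.3·0.70 + 3.96·0.54 + 2.7·0.06] = 10.33 + 9.2208 = 19.5508.
Because errors are independent across components, Cov(Tᵢ,Tⱼ) = Cov(Xᵢ,Xⱼ); the off-diagonal part of the true-score variance is the same as above.
True-score variance = [2.2²·0.94 + 1.5²·0.85 + 1.8²·0.86] + 9.2208 = 9.2485 + 9.2208 = 18.4693.
Reliability = 18.4693 / 19.5508 = 0.945.

0.945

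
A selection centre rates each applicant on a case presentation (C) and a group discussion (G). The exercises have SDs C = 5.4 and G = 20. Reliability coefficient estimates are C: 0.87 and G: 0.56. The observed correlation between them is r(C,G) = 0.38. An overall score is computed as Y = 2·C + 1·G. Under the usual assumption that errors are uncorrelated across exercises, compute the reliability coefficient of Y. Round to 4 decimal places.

Var(Y) = 2²·5.4² + 20² + 2·[2·5.4·20·0.38] = 516.64 + 164.16 = 680.8.
Under uncorrelated errors the observed covariances equal the true-score covariances, so only the own-variance terms attenuate.
True-score variance = [2²·5.4²·0.87 + 20²·0.56] + 164.16 = 325.477 + 164.16 = 489.637.
Reliability = 489.637 / 680.8 = 0.7192.

0.7192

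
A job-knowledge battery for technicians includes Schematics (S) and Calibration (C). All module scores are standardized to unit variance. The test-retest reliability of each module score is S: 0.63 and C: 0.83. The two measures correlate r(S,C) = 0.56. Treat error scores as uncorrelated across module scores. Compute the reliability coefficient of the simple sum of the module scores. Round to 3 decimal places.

0.827

Var(S+C) = 2 + 2·[0.56] = 2 + 1.12 = 3.12.
Under uncorrelated errors the observed covariances equal the true-score covariances, so only the own-variance terms attenuate.
True-score variance = [0.63 + 0.83] + 1.12 = 1.46 + 1.12 = 2.58.
Reliability = 2.58 / 3.12 = 0.827.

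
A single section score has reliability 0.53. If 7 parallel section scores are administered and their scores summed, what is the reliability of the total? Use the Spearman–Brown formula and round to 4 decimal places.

ρ_k = kρ / (1 + (k−1)ρ) = 7·0.53 / (1 + 6·0.53) = 3.710 / 4.180 = 0.8876.

0.8876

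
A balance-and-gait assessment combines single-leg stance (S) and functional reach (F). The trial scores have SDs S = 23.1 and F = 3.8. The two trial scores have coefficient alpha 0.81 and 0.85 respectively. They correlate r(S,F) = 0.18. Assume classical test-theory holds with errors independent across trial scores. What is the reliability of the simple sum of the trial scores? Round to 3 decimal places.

Var(S+F) = 23.1² + 3.8² + 2·[23.1·3.8·0.18] = 548.05 + 31.6008 = 579.651.
Under uncorrelated errors the observed covariances equal the true-score covariances, so only the own-variance terms attenuate.
True-score variance = [23.1²·0.81 + 3.8²·0.85] + 31.6008 = 444.498 + 31.6008 = 476.099.
Reliability = 476.099 / 579.651 = 0.821.

0.821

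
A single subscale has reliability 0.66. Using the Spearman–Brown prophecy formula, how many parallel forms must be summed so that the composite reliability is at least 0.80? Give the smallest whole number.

3

k ≥ ρ*(1−ρ₁)/(ρ₁(1−ρ*)) = 0.80·0.34 / (0.66·0.20) = 2.061.
Smallest integer k = 3.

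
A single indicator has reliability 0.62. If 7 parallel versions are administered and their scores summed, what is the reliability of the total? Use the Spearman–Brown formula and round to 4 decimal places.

ρ_k = kρ / (1 + (k−1)ρ) = 7·0.62 / (1 + 6·0.62) = 4.340 / 4.720 = 0.9195.

0.9195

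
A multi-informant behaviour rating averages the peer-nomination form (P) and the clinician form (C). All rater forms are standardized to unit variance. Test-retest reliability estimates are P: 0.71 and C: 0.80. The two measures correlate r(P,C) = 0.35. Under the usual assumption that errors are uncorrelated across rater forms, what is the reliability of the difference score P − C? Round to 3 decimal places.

Var(P−C) = 1 + 1 − 2·0.35 = 2 − 0.7 = 1.3.
Because errors are independent across components, Cov(Tᵢ,Tⱼ) = Cov(Xᵢ,Xⱼ); the off-diagonal part of the true-score variance is the same as above.
True-score variance = [0.71 + 0.80] − 0.7 = 1.51 − 0.7 = 0.81.
Reliability = 0.81 / 1.3 = 0.623.

0.623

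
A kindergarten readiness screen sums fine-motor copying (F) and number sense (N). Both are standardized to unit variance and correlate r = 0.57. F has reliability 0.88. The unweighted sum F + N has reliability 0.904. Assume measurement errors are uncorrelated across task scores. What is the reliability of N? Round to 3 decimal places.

0.819

Var(F+N) = 2 + 2·0.57 = 3.140.
True-score variance = ρ_F + ρ_N + 2·0.57, so 0.904 = (0.88 + ρ_N + 1.14) / 3.140.
ρ_N = 0.904·3.140 − 0.88 − 1.14 = 0.819.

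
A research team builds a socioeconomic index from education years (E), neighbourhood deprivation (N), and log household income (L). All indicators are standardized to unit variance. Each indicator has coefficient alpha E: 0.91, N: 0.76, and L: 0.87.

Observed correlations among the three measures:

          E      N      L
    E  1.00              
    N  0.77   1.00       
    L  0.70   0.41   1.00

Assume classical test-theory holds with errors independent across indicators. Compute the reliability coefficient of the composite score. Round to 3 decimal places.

0.932

Var(E+N+L) = 3 + 2·[0.77 + 0.70 + 0.41] = 3 + 3.76 = 6.76.
Because errors are independent across components, Cov(Tᵢ,Tⱼ) = Cov(Xᵢ,Xⱼ); the off-diagonal part of the true-score variance is the same as above.
True-score variance = [0.91 + 0.76 + 0.87] + 3.76 = 2.54 + 3.76 = 6.3.
Reliability = 6.3 / 6.76 = 0.932.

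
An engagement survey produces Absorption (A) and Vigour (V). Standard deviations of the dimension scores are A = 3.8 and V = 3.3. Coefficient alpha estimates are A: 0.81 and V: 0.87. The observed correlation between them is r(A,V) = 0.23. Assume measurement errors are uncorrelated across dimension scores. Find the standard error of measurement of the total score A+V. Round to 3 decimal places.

Var(total) = 25.33 + 5.7684 = 31.0984.
True-score variance = 21.1707 + 5.7684 = 26.9391, so reliability = 0.8663.
Error variance = 31.0984 − 26.9391 = 4.1593; SEM = √4.1593 = 2.039.

2.039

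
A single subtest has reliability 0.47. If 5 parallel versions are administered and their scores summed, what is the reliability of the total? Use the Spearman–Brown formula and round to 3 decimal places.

0.816

ρ_k = kρ / (1 + (k−1)ρ) = 5·0.47 / (1 + 4·0.47) = 2.350 / 2.880 = 0.816.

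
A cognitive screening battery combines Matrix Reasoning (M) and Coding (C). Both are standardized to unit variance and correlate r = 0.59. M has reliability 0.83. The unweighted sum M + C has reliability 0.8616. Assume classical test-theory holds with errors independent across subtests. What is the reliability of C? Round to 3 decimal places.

0.730

Var(M+C) = 2 + 2·0.59 = 3.180.
True-score variance = ρ_M + ρ_C + 2·0.59, so 0.8616 = (0.83 + ρ_C + 1.18) / 3.180.
ρ_C = 0.8616·3.180 − 0.83 − 1.18 = 0.730.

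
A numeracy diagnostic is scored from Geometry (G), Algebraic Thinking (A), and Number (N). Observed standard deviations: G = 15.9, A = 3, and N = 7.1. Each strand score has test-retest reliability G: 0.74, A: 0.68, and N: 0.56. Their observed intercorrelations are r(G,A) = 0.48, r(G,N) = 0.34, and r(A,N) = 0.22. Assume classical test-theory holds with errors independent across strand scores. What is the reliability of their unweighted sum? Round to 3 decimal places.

Var(G+A+N) = 15.9² + 3² + 7.1² + 2·[15.9·3·0.48 + 15.9·7.1·0.34 + 3·7.1·0.22] = 312.22 + 131.929 = 444.149.
Under uncorrelated errors the observed covariances equal the true-score covariances, so only the own-variance terms attenuate.
True-score variance = [15.9²·0.74 + 3²·0.68 + 7.1²·0.56] + 131.929 = 221.429 + 131.929 = 353.358.
Reliability = 353.358 / 444.149 = 0.796.

0.796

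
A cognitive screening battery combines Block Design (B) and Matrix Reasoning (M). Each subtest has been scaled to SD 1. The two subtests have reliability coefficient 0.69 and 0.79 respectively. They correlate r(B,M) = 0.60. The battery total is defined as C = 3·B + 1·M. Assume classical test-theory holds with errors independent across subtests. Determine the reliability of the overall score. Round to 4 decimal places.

0.7794

Var(C) = 3² + 1 + 2·[3·0.60] = 10 + 3.6 = 13.6.
With uncorrelated errors the cross-covariances are all true-score covariance, so they carry over unchanged; only the diagonal terms shrink to ρᵢσᵢ².
True-score variance = [3²·0.69 + 0.79] + 3.6 = 7 + 3.6 = 10.6.
Reliability = 10.6 / 13.6 = 0.7794.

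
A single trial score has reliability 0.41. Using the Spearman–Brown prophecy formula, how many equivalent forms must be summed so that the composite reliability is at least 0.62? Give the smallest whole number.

k ≥ ρ*(1−ρ₁)/(ρ₁(1−ρ*)) = 0.62·0.59 / (0.41·0.38) = 2.348.
Smallest integer k = 3.

3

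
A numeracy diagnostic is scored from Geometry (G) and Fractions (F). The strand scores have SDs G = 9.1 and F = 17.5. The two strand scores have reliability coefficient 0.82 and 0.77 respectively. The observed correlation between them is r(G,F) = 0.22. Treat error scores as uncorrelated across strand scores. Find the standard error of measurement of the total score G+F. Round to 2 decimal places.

Var(total) = 389.06 + 70.07 = 459.13.
True-score variance = 303.717 + 70.07 = 373.787, so reliability = 0.8141.
Error variance = 459.13 − 373.787 = 85.3433; SEM = √85.3433 = 9.24.

9.24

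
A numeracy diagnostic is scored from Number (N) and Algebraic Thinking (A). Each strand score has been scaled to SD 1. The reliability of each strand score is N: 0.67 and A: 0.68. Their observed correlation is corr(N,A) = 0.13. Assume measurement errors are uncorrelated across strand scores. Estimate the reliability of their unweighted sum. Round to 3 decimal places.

Var(N+A) = 2 + 2·[0.13] = 2 + 0.26 = 2.26.
With uncorrelated errors the cross-covariances are all true-score covariance, so they carry over unchanged; only the diagonal terms shrink to ρᵢσᵢ².
True-score variance = [0.67 + 0.68] + 0.26 = 1.35 + 0.26 = 1.61.
Reliability = 1.61 / 2.26 = 0.712.

0.712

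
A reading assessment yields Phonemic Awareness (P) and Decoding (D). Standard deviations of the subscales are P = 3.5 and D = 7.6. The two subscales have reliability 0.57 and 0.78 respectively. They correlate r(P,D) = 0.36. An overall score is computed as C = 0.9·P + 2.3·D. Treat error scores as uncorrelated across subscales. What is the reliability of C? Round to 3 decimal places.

0.799

Var(C) = 0.9²·3.5² + 2.3²·7.6² + 2·[2.07·3.5·7.6·0.36] = 315.473 + 39.6446 = 355.118.
Under uncorrelated errors the observed covariances equal the true-score covariances, so only the own-variance terms attenuate.
True-score variance = [0.9²·3.5²·0.57 + 2.3²·7.6²·0.78] + 39.6446 = 243.985 + 39.6446 = 283.63.
Reliability = 283.63 / 355.118 = 0.799.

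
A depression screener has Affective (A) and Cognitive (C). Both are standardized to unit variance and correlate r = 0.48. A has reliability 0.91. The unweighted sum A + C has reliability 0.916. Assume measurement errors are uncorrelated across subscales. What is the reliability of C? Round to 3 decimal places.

Var(A+C) = 2 + 2·0.48 = 2.960.
True-score variance = ρ_A + ρ_C + 2·0.48, so 0.916 = (0.91 + ρ_C + 0.96) / 2.960.
ρ_C = 0.916·2.960 − 0.91 − 0.96 = 0.841.

0.841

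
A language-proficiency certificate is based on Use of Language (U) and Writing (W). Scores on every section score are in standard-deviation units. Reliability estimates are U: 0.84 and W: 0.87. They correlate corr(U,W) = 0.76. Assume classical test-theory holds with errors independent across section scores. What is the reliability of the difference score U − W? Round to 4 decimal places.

Var(U−W) = 1 + 1 − 2·0.76 = 2 − 1.52 = 0.48.
Because errors are independent across components, Cov(Tᵢ,Tⱼ) = Cov(Xᵢ,Xⱼ); the off-diagonal part of the true-score variance is the same as above.
True-score variance = [0.84 + 0.87] − 1.52 = 1.71 − 1.52 = 0.19.
Reliability = 0.19 / 0.48 = 0.3958.

0.3958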